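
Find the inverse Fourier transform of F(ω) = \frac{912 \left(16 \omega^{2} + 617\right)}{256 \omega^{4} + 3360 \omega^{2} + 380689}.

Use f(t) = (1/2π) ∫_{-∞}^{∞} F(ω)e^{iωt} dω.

f(t) = 6 e^{- \frac{19 \left|{t}\right|}{4}} \cos{\left(4 \left|{t}\right| \right)}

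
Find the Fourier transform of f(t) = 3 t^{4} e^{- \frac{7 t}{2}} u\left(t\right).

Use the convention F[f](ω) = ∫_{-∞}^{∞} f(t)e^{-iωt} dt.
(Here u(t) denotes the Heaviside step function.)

F(ω) = \frac{2304}{\left(2 i \omega + 7\right)^{5}}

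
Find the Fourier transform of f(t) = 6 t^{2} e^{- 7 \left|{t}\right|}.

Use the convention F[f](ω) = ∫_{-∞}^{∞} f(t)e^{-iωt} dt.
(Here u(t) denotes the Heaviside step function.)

F(ω) = \frac{168 \left(49 - 3 \omega^{2}\right)}{\left(\omega^{2} + 49\right)^{3}}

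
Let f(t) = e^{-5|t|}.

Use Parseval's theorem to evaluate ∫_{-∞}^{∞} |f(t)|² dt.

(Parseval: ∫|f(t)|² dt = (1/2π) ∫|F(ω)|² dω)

∫|f(t)|² dt = \frac{1}{5}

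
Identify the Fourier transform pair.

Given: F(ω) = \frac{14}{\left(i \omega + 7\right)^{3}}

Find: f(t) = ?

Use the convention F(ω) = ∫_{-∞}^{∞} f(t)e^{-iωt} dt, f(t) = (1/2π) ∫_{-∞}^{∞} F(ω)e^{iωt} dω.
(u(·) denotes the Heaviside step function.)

f(t) = 7 t^{2} e^{- 7 t} u\left(t\right)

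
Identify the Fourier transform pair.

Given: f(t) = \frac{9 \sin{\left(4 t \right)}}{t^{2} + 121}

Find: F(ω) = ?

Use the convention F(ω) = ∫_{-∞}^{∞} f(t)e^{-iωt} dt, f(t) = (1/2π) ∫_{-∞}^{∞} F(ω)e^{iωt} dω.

F(ω) = \frac{9 i \pi e^{- 11 \left|{\omega + 4}\right|}}{22} - \frac{9 i \pi e^{- 11 \left|{\omega - 4}\right|}}{22}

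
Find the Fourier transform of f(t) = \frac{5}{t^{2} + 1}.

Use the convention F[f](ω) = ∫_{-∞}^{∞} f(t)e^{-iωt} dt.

F(ω) = 5 \pi e^{- \left|{\omega}\right|}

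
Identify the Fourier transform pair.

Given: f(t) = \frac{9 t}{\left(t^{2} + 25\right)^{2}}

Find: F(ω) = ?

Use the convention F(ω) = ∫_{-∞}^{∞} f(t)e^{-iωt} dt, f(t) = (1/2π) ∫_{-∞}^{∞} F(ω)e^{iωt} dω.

F(ω) = - \frac{9 i \pi \omega e^{- 5 \left|{\omega}\right|}}{10}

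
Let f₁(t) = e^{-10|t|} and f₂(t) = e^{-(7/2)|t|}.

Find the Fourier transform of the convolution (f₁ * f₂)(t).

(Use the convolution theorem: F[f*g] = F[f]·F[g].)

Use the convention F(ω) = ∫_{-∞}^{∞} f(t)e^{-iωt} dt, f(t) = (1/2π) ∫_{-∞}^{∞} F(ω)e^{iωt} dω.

F[f₁*f₂](ω) = \frac{560}{\left(\omega^{2} + 100\right) \left(4 \omega^{2} + 49\right)}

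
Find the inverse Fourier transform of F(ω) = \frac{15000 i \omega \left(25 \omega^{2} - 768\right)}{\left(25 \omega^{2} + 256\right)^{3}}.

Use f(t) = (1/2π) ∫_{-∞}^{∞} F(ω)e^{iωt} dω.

f(t) = 6 t e^{- \frac{16 \left|{t}\right|}{5}} \left|{t}\right|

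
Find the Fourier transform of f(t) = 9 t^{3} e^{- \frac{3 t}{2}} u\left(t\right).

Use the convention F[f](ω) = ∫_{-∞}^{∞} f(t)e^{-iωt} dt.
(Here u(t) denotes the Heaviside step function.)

F(ω) = \frac{864}{\left(2 i \omega + 3\right)^{4}}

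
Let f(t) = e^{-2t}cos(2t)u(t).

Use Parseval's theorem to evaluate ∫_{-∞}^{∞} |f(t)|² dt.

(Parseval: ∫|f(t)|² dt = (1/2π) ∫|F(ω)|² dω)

∫|f(t)|² dt = \frac{3}{16}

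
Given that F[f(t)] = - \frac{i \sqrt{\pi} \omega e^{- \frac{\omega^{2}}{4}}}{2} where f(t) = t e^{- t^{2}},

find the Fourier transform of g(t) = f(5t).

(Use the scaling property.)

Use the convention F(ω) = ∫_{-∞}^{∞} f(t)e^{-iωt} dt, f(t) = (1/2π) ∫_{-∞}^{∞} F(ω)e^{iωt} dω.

F[g](ω) = - \frac{i \sqrt{\pi} \omega e^{- \frac{\omega^{2}}{100}}}{50}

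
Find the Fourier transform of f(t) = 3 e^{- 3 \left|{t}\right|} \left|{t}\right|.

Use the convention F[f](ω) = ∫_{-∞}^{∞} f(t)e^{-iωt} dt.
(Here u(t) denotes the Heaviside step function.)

F(ω) = \frac{6 \left(9 - \omega^{2}\right)}{\left(\omega^{2} + 9\right)^{2}}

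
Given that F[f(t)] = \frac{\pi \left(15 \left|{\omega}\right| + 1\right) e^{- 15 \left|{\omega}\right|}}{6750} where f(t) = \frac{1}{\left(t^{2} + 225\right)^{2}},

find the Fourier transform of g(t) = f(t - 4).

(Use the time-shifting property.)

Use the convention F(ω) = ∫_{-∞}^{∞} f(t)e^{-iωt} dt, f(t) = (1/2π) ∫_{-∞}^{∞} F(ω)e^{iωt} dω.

F[g](ω) = \frac{\pi \left(15 \left|{\omega}\right| + 1\right) e^{- 4 i \omega - 15 \left|{\omega}\right|}}{6750}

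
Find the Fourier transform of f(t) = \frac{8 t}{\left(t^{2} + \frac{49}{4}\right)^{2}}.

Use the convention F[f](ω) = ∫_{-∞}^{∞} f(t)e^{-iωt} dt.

F(ω) = - \frac{8 i \pi \omega e^{- \frac{7 \left|{\omega}\right|}{2}}}{7}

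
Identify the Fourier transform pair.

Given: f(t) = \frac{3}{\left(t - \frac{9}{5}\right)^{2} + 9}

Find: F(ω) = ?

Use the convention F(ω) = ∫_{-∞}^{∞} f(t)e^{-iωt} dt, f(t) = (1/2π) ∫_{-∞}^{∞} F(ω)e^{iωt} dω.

F(ω) = \pi e^{- \frac{9 i \omega}{5} - 3 \left|{\omega}\right|}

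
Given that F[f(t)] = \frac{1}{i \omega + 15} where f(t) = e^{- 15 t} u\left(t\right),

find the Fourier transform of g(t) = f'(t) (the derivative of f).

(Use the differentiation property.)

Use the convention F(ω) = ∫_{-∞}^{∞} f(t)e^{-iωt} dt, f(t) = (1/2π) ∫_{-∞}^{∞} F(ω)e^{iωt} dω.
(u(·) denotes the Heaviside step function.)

F[g](ω) = \frac{\omega}{\omega - 15 i}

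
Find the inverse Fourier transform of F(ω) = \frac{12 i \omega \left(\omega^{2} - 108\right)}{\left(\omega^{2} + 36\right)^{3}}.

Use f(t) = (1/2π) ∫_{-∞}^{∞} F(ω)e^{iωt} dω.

f(t) = 3 t e^{- 6 \left|{t}\right|} \left|{t}\right|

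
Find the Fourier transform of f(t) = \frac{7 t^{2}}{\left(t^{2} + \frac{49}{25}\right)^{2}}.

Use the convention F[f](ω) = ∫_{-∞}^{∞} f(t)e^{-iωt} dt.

F(ω) = \frac{\pi \left(5 - 7 \left|{\omega}\right|\right) e^{- \frac{7 \left|{\omega}\right|}{5}}}{2}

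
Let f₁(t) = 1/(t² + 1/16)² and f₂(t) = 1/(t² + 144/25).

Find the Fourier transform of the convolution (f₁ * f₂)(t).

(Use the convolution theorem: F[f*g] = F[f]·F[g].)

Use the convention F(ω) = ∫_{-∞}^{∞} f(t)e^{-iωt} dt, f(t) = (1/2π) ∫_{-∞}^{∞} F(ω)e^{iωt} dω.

F[f₁*f₂](ω) = \frac{10 \pi^{2} \left(\left|{\omega}\right| + 4\right) e^{- \frac{53 \left|{\omega}\right|}{20}}}{3}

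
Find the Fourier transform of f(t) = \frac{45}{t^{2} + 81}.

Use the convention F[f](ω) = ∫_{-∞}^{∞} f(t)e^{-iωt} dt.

F(ω) = 5 \pi e^{- 9 \left|{\omega}\right|}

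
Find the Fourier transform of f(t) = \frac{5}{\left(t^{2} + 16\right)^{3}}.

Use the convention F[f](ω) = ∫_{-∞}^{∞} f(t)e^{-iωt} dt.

F(ω) = \frac{5 \pi \left(16 \omega^{2} + 12 \left|{\omega}\right| + 3\right) e^{- 4 \left|{\omega}\right|}}{8192}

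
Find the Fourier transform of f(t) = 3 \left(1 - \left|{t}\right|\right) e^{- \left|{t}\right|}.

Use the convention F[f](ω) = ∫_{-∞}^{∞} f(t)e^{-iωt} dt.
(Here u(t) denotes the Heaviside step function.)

F(ω) = \frac{12 \omega^{2}}{\left(\omega^{2} + 1\right)^{2}}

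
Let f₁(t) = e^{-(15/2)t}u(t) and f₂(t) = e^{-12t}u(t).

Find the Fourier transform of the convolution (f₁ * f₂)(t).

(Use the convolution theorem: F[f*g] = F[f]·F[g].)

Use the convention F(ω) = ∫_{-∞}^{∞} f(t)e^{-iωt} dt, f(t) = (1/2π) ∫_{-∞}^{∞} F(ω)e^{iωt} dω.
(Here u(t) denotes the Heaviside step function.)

F[f₁*f₂](ω) = \frac{2}{\left(i \omega + 12\right) \left(2 i \omega + 15\right)}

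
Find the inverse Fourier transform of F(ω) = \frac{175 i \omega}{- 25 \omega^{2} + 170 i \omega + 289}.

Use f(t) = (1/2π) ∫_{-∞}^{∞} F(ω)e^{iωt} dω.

f(t) = 7 \left(1 - \frac{17 t}{5}\right) e^{- \frac{17 t}{5}} u\left(t\right)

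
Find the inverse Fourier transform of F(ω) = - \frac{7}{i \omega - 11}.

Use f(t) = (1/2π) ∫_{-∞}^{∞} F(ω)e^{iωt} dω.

f(t) = 7 e^{11 t} u\left(- t\right)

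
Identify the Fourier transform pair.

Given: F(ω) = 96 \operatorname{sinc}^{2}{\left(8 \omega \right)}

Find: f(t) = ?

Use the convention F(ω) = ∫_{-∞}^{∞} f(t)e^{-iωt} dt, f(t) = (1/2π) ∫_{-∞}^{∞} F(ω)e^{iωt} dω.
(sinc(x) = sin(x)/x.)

f(t) = 6 \left(\begin{cases} 1 - \frac{\left|{t}\right|}{16} & \text{for}\: \left|{t}\right| < 16 \\0 & \text{otherwise} \end{cases}\right)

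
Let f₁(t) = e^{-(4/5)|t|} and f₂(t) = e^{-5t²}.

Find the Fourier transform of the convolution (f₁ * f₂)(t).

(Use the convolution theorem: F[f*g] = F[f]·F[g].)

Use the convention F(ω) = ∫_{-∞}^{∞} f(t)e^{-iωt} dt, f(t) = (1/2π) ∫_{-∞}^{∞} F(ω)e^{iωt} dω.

F[f₁*f₂](ω) = \frac{8 \sqrt{5} \sqrt{\pi} e^{- \frac{\omega^{2}}{20}}}{25 \omega^{2} + 16}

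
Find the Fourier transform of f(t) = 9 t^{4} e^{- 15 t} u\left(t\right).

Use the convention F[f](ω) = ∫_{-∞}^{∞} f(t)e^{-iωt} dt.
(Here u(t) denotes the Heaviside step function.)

F(ω) = \frac{216}{\left(i \omega + 15\right)^{5}}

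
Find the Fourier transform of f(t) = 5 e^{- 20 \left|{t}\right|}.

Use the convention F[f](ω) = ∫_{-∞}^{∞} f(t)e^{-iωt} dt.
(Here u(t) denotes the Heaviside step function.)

F(ω) = \frac{200}{\omega^{2} + 400}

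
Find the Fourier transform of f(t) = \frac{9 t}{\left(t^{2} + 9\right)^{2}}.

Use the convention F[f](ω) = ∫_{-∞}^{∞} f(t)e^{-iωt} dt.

F(ω) = - \frac{3 i \pi \omega e^{- 3 \left|{\omega}\right|}}{2}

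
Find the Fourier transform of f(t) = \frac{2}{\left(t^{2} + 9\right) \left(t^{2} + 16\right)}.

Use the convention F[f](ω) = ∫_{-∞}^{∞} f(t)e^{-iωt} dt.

F(ω) = \frac{\pi \left(4 e^{\left|{\omega}\right|} - 3\right) e^{- 4 \left|{\omega}\right|}}{42}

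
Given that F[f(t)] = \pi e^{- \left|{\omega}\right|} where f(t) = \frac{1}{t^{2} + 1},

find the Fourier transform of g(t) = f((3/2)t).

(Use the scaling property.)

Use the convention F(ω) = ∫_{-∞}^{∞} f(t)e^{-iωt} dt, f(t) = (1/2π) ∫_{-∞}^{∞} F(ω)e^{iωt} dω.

F[g](ω) = \frac{2 \pi e^{- \frac{2 \left|{\omega}\right|}{3}}}{3}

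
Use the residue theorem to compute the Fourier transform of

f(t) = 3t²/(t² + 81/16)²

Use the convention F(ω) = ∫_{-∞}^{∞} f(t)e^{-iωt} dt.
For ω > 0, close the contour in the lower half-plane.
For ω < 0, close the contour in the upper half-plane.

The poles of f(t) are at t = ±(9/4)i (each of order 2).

Let g(z) = f(z)e^{-iωz}; for large |z| the factor e^{-iωz} decays in the lower half-plane when ω > 0 and in the upper half-plane when ω < 0.

Case ω > 0 (lower half-plane, clockwise contour ⇒ F(ω) = -2πi·ΣRes):
  Res_{z = - \frac{9 i}{4}} g(z) = \frac{i \left(4 - 9 \omega\right) e^{- \frac{9 \omega}{4}}}{12} (pole of order 2)
  F(ω) = -2πi·ΣRes = \frac{\pi \left(4 - 9 \omega\right) e^{- \frac{9 \omega}{4}}}{6}

Case ω < 0 (upper half-plane, counterclockwise contour ⇒ F(ω) = +2πi·ΣRes):
  Res_{z = \frac{9 i}{4}} g(z) = \frac{i \left(- 9 \omega - 4\right) e^{\frac{9 \omega}{4}}}{12} (pole of order 2)
  F(ω) = 2πi·ΣRes = \frac{\pi \left(9 \omega + 4\right) e^{\frac{9 \omega}{4}}}{6}

Both cases combine into a single formula in |ω|:

F(ω) = \frac{\pi \left(4 - 9 \left|{\omega}\right|\right) e^{- \frac{9 \left|{\omega}\right|}{4}}}{6}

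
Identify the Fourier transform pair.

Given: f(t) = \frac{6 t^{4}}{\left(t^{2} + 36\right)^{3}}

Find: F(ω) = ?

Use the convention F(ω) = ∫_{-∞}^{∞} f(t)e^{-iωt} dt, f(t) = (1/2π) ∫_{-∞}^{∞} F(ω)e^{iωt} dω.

F(ω) = \frac{3 \pi \left(12 \omega^{2} - 10 \left|{\omega}\right| + 1\right) e^{- 6 \left|{\omega}\right|}}{8}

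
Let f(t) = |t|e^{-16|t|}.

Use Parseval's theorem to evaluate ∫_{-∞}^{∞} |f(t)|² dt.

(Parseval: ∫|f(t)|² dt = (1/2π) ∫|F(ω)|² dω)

∫|f(t)|² dt = \frac{1}{8192}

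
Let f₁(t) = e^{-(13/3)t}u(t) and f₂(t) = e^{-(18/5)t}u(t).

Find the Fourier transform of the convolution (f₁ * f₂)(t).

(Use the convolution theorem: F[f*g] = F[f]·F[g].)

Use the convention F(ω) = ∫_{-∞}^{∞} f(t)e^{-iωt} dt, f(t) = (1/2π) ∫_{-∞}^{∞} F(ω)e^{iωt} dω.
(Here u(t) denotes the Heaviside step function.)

F[f₁*f₂](ω) = \frac{15}{- 15 \omega^{2} + 119 i \omega + 234}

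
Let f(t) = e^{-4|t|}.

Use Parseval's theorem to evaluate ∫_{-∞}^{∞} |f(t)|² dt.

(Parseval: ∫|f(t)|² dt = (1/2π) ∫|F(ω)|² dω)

∫|f(t)|² dt = \frac{1}{4}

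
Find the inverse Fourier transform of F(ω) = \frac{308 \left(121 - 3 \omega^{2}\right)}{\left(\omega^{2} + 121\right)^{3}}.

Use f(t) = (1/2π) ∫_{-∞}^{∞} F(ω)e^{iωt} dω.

f(t) = 7 t^{2} e^{- 11 \left|{t}\right|}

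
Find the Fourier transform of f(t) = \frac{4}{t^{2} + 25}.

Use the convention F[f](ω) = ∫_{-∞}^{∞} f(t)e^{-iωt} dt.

F(ω) = \frac{4 \pi e^{- 5 \left|{\omega}\right|}}{5}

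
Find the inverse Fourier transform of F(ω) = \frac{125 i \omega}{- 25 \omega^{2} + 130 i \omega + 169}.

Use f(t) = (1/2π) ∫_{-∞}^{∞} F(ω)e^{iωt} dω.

f(t) = 5 \left(1 - \frac{13 t}{5}\right) e^{- \frac{13 t}{5}} u\left(t\right)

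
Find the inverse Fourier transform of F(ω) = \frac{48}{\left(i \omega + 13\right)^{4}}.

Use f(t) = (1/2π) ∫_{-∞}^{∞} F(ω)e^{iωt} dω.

f(t) = 8 t^{3} e^{- 13 t} u\left(t\right)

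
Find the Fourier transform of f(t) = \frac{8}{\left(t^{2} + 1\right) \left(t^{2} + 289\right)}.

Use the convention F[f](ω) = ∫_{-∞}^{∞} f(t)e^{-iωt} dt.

F(ω) = \frac{\pi e^{- \left|{\omega}\right|}}{36} - \frac{\pi e^{- 17 \left|{\omega}\right|}}{612}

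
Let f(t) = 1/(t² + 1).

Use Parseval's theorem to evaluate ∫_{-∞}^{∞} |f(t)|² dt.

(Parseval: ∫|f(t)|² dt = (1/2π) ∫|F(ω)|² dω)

∫|f(t)|² dt = \frac{\pi}{2}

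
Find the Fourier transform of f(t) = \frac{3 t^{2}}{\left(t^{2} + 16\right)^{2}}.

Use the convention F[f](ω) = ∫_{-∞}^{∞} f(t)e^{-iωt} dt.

F(ω) = \frac{3 \pi \left(1 - 4 \left|{\omega}\right|\right) e^{- 4 \left|{\omega}\right|}}{8}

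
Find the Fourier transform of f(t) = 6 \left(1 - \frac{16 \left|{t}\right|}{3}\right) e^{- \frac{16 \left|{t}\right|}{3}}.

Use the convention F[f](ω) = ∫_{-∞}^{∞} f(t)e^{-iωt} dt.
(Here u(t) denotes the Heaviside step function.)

F(ω) = \frac{10368 \omega^{2}}{\left(9 \omega^{2} + 256\right)^{2}}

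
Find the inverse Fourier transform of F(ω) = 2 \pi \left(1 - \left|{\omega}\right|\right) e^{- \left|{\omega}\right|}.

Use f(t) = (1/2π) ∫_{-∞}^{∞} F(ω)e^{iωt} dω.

f(t) = \frac{4 t^{2}}{\left(t^{2} + 1\right)^{2}}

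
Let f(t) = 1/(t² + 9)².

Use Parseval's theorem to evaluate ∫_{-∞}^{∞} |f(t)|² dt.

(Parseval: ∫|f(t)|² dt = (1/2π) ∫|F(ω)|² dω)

∫|f(t)|² dt = \frac{5 \pi}{34992}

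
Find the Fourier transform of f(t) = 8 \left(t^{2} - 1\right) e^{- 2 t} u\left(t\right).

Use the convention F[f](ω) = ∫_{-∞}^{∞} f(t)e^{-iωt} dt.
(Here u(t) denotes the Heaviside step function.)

F(ω) = \frac{8 \left(2 i \omega - \left(i \omega + 2\right)^{3} + 4\right)}{\left(i \omega + 2\right)^{4}}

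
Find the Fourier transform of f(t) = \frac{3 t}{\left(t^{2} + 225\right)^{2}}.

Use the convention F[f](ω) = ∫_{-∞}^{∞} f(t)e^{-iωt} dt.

F(ω) = - \frac{i \pi \omega e^{- 15 \left|{\omega}\right|}}{10}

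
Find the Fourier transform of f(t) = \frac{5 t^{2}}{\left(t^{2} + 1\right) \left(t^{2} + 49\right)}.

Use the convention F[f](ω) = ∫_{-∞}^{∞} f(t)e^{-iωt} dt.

F(ω) = \frac{5 \pi \left(7 - e^{6 \left|{\omega}\right|}\right) e^{- 7 \left|{\omega}\right|}}{48}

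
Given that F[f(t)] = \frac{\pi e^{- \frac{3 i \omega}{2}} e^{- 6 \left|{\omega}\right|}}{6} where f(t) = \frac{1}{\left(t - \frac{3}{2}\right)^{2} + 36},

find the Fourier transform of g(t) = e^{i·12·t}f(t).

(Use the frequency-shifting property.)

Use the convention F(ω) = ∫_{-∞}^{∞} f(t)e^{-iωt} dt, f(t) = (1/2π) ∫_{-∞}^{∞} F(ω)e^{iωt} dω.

F[g](ω) = \frac{\pi e^{- \frac{3 i \left(\omega - 12\right)}{2} - 6 \left|{\omega - 12}\right|}}{6}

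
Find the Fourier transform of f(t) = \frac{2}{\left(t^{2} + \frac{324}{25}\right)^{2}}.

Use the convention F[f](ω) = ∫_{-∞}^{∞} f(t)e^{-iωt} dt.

F(ω) = \frac{25 \pi \left(18 \left|{\omega}\right| + 5\right) e^{- \frac{18 \left|{\omega}\right|}{5}}}{5832}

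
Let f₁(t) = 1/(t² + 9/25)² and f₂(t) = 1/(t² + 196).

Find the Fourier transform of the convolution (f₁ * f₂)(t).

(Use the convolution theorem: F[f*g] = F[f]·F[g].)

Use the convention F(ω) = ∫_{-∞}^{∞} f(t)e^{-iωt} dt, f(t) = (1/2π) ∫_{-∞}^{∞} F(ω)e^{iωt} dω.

F[f₁*f₂](ω) = \frac{25 \pi^{2} \left(3 \left|{\omega}\right| + 5\right) e^{- \frac{73 \left|{\omega}\right|}{5}}}{756}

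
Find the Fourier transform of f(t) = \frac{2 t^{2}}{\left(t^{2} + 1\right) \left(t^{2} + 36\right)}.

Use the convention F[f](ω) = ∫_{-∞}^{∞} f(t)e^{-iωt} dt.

F(ω) = \frac{2 \pi \left(6 - e^{5 \left|{\omega}\right|}\right) e^{- 6 \left|{\omega}\right|}}{35}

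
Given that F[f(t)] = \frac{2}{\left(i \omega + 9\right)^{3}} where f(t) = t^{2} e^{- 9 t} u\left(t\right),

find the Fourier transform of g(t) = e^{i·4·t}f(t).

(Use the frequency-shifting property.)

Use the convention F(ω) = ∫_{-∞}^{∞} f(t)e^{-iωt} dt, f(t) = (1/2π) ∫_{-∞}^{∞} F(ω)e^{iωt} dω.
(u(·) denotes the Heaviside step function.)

F[g](ω) = \frac{2}{\left(i \left(\omega - 4\right) + 9\right)^{3}}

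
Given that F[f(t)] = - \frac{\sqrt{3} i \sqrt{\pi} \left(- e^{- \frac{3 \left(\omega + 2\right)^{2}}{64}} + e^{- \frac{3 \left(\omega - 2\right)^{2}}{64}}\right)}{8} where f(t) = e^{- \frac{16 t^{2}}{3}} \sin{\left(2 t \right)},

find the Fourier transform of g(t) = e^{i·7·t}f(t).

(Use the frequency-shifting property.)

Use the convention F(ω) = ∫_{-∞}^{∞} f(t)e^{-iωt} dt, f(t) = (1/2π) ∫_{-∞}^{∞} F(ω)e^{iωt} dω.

F[g](ω) = \frac{\sqrt{3} i \sqrt{\pi} \left(- e^{\frac{3 \omega}{8}} + e^{\frac{21}{8}}\right) e^{- \frac{3 \omega^{2}}{64} + \frac{15 \omega}{32} - \frac{243}{64}}}{8}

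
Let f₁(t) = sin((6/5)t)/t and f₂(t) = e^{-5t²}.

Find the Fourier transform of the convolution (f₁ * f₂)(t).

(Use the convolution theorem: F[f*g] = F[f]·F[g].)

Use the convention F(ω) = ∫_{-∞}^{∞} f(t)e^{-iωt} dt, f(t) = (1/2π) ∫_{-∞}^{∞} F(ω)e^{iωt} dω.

F[f₁*f₂](ω) = \begin{cases} \frac{\sqrt{5} \pi^{\frac{3}{2}} e^{- \frac{\omega^{2}}{20}}}{5} & \text{for}\: \omega > - \frac{6}{5} \wedge \omega < \frac{6}{5} \\0 & \text{otherwise} \end{cases}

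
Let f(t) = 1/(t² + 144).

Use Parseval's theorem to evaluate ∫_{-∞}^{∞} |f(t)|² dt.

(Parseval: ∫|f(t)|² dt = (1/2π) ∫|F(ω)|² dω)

∫|f(t)|² dt = \frac{\pi}{3456}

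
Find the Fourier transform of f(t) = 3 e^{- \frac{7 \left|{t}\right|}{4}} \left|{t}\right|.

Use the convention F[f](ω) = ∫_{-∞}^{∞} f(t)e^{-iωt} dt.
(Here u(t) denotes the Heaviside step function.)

F(ω) = \frac{96 \left(49 - 16 \omega^{2}\right)}{\left(16 \omega^{2} + 49\right)^{2}}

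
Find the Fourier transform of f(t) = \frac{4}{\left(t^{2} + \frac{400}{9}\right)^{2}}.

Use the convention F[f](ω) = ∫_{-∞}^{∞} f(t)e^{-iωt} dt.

F(ω) = \frac{9 \pi \left(20 \left|{\omega}\right| + 3\right) e^{- \frac{20 \left|{\omega}\right|}{3}}}{4000}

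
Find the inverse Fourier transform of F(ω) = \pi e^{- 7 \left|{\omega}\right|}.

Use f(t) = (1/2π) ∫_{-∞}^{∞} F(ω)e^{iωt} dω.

f(t) = \frac{7}{t^{2} + 49}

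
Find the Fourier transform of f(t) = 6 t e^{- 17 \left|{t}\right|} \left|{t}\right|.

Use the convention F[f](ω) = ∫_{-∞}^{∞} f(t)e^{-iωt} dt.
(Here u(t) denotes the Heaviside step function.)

F(ω) = \frac{24 i \omega \left(\omega^{2} - 867\right)}{\left(\omega^{2} + 289\right)^{3}}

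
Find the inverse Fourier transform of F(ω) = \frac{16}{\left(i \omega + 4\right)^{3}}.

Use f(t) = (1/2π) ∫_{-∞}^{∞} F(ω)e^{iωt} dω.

f(t) = 8 t^{2} e^{- 4 t} u\left(t\right)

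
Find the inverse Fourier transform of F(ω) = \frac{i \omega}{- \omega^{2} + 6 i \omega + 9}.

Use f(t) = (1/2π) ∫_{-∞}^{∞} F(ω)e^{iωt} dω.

f(t) = \left(1 - 3 t\right) e^{- 3 t} u\left(t\right)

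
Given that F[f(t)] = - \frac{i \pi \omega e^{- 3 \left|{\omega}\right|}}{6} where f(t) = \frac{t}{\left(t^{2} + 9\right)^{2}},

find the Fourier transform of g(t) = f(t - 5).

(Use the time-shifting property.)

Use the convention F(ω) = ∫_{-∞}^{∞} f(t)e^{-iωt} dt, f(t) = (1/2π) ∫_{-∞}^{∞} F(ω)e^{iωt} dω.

F[g](ω) = - \frac{i \pi \omega e^{- 5 i \omega - 3 \left|{\omega}\right|}}{6}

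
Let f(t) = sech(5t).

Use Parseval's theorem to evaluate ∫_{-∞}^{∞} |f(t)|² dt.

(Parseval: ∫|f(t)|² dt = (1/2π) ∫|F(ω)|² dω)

∫|f(t)|² dt = \frac{2}{5}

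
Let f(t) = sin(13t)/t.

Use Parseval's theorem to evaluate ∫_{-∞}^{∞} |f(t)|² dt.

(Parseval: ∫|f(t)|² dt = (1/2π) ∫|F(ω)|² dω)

∫|f(t)|² dt = 13 \pi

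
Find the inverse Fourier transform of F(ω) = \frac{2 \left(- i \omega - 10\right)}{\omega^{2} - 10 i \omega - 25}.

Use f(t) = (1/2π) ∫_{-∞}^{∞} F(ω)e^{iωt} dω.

f(t) = 2 \left(5 t + 1\right) e^{- 5 t} u\left(t\right)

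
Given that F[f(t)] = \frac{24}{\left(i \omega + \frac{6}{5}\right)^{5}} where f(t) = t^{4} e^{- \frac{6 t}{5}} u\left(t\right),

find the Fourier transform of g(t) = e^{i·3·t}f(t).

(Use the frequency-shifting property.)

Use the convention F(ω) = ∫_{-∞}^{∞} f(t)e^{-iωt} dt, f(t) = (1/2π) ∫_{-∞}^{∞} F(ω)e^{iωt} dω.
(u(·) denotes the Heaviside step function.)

F[g](ω) = \frac{75000}{\left(5 i \left(\omega - 3\right) + 6\right)^{5}}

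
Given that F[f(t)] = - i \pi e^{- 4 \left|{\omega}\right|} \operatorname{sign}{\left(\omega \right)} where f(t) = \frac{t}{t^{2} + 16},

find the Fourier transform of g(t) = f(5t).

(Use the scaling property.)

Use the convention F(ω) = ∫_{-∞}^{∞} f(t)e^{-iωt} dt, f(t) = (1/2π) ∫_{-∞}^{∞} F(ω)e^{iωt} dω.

F[g](ω) = - \frac{i \pi e^{- \frac{4 \left|{\omega}\right|}{5}} \operatorname{sign}{\left(\omega \right)}}{5}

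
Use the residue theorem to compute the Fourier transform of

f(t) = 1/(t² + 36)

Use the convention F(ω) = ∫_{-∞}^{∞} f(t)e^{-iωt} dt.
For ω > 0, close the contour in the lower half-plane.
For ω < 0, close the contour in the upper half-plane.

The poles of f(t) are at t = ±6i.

Let g(z) = f(z)e^{-iωz}; for large |z| the factor e^{-iωz} decays in the lower half-plane when ω > 0 and in the upper half-plane when ω < 0.

Case ω > 0 (lower half-plane, clockwise contour ⇒ F(ω) = -2πi·ΣRes):
  Res_{z = - 6 i} g(z) = \frac{i e^{- 6 \omega}}{12}
  F(ω) = -2πi·ΣRes = \frac{\pi e^{- 6 \omega}}{6}

Case ω < 0 (upper half-plane, counterclockwise contour ⇒ F(ω) = +2πi·ΣRes):
  Res_{z = 6 i} g(z) = - \frac{i e^{6 \omega}}{12}
  F(ω) = 2πi·ΣRes = \frac{\pi e^{6 \omega}}{6}

Both cases combine into a single formula in |ω|:

F(ω) = \frac{\pi e^{- 6 \left|{\omega}\right|}}{6}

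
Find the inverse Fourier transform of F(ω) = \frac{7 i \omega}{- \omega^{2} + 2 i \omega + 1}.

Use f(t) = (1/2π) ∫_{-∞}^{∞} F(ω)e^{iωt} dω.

f(t) = 7 \left(1 - t\right) e^{- t} u\left(t\right)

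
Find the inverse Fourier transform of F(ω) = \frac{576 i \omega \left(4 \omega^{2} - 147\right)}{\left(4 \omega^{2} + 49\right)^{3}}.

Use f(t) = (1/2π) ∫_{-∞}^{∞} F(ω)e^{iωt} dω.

f(t) = 9 t e^{- \frac{7 \left|{t}\right|}{2}} \left|{t}\right|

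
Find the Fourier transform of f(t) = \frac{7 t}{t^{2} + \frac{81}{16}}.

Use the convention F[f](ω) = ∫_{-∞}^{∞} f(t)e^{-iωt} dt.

F(ω) = - 7 i \pi e^{- \frac{9 \left|{\omega}\right|}{4}} \operatorname{sign}{\left(\omega \right)}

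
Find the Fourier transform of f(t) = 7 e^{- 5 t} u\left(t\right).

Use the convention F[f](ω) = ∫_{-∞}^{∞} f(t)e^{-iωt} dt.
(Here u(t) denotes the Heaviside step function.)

F(ω) = \frac{7}{i \omega + 5}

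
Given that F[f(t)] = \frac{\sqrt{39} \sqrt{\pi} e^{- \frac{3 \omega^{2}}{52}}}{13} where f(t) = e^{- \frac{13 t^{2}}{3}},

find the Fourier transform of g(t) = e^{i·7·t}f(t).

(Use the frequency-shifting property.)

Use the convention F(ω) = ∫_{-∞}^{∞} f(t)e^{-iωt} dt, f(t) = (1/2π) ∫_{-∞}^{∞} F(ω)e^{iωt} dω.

F[g](ω) = \frac{\sqrt{39} \sqrt{\pi} e^{- \frac{3 \left(\omega - 7\right)^{2}}{52}}}{13}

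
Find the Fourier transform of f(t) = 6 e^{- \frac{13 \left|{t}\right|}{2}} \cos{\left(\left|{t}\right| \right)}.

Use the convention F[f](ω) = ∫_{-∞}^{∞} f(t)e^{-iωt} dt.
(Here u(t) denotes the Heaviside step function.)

F(ω) = \frac{312 \left(4 \omega^{2} + 173\right)}{16 \omega^{4} + 1320 \omega^{2} + 29929}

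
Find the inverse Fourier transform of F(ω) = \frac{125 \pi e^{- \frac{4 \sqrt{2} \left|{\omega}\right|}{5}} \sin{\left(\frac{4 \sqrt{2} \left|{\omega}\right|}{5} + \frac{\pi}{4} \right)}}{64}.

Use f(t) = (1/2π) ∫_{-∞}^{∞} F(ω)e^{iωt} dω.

f(t) = \frac{8}{t^{4} + \frac{4096}{625}}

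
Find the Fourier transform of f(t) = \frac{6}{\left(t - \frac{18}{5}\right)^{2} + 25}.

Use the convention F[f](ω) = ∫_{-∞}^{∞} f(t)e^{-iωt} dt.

F(ω) = \frac{6 \pi e^{- \frac{18 i \omega}{5} - 5 \left|{\omega}\right|}}{5}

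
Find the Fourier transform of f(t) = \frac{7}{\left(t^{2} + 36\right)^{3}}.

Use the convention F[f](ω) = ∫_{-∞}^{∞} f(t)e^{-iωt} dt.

F(ω) = \frac{7 \pi \left(12 \omega^{2} + 6 \left|{\omega}\right| + 1\right) e^{- 6 \left|{\omega}\right|}}{20736}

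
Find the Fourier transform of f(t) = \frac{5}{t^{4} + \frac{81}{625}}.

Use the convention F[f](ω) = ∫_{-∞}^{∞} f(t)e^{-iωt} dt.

F(ω) = \frac{625 \pi e^{- \frac{3 \sqrt{2} \left|{\omega}\right|}{10}} \sin{\left(\frac{3 \sqrt{2} \left|{\omega}\right|}{10} + \frac{\pi}{4} \right)}}{27}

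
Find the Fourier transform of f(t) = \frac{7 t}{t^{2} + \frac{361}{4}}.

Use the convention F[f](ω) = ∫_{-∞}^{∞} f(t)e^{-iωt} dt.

F(ω) = - 7 i \pi e^{- \frac{19 \left|{\omega}\right|}{2}} \operatorname{sign}{\left(\omega \right)}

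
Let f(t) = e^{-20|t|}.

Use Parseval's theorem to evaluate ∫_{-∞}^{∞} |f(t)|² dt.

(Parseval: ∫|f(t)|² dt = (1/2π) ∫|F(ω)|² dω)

∫|f(t)|² dt = \frac{1}{20}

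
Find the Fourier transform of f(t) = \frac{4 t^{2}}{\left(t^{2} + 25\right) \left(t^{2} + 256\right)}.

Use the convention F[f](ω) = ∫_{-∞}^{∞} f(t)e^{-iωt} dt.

F(ω) = \frac{4 \pi \left(16 - 5 e^{11 \left|{\omega}\right|}\right) e^{- 16 \left|{\omega}\right|}}{231}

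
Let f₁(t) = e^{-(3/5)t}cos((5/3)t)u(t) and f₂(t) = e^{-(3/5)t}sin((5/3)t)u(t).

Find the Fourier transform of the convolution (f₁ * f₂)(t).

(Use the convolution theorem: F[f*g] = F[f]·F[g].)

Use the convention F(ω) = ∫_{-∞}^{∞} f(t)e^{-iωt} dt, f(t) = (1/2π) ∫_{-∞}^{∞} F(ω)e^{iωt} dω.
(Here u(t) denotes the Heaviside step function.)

F[f₁*f₂](ω) = \frac{16875 \left(5 i \omega + 3\right)}{\left(9 \left(5 i \omega + 3\right)^{2} + 625\right)^{2}}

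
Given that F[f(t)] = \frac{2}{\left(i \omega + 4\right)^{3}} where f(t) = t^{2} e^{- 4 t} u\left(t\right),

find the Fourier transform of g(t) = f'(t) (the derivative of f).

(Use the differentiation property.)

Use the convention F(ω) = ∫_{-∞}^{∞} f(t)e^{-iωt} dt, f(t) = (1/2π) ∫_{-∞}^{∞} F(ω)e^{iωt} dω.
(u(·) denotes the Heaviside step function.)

F[g](ω) = \frac{2 i \omega}{\left(i \omega + 4\right)^{3}}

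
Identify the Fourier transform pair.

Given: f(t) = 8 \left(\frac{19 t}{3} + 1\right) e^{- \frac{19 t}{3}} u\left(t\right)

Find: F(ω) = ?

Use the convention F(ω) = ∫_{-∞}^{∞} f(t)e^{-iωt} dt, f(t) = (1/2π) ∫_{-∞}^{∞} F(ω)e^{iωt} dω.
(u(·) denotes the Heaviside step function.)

F(ω) = \frac{24 \left(- 3 i \omega - 38\right)}{9 \omega^{2} - 114 i \omega - 361}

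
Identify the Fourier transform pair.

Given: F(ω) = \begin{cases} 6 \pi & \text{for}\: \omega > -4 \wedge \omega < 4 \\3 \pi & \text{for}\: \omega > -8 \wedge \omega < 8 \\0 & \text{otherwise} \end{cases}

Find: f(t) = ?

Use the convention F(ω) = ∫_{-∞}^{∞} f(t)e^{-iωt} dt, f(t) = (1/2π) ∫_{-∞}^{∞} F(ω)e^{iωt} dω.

f(t) = \frac{6 \sin{\left(6 t \right)} \cos{\left(2 t \right)}}{t}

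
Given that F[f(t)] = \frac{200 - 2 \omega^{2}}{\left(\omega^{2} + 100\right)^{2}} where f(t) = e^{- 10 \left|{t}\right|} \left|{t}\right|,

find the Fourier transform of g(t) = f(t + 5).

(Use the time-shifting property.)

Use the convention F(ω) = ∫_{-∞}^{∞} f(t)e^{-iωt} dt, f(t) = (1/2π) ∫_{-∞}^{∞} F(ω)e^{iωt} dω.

F[g](ω) = \frac{2 \left(100 - \omega^{2}\right) e^{5 i \omega}}{\left(\omega^{2} + 100\right)^{2}}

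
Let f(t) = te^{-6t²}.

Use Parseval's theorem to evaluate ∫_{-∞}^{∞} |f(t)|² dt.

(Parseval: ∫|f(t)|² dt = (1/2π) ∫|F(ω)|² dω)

∫|f(t)|² dt = \frac{\sqrt{3} \sqrt{\pi}}{144}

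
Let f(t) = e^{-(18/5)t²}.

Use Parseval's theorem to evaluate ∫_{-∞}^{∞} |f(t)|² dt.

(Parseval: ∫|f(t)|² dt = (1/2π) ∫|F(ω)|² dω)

∫|f(t)|² dt = \frac{\sqrt{5} \sqrt{\pi}}{6}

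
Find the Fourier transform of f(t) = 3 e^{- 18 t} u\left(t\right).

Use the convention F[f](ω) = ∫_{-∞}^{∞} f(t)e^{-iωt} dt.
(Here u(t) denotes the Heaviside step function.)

F(ω) = \frac{3}{i \omega + 18}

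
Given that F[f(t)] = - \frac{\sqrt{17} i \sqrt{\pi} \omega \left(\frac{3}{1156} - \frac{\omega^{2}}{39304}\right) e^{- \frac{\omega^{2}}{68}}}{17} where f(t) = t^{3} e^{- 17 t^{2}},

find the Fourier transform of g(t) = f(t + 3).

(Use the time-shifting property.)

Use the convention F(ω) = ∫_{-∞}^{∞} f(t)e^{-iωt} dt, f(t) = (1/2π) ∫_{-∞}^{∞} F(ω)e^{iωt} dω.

F[g](ω) = \frac{\sqrt{17} i \sqrt{\pi} \omega \left(\omega^{2} - 102\right) e^{\frac{\omega \left(- \omega + 204 i\right)}{68}}}{668168}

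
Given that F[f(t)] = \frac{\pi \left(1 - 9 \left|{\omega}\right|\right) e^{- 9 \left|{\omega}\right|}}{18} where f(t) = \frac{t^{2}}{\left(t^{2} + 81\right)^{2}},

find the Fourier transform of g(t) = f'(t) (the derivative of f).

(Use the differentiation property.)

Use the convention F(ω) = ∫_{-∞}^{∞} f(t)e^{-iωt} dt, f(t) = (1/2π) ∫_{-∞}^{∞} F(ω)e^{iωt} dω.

F[g](ω) = \frac{i \pi \omega \left(1 - 9 \left|{\omega}\right|\right) e^{- 9 \left|{\omega}\right|}}{18}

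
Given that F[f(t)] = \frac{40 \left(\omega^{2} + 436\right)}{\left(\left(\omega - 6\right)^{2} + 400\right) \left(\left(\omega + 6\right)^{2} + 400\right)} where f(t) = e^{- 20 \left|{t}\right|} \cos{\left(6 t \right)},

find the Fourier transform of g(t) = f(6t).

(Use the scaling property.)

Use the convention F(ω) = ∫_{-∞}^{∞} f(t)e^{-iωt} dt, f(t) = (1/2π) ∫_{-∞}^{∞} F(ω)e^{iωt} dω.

F[g](ω) = \frac{240 \left(\omega^{2} + 15696\right)}{\omega^{4} + 26208 \omega^{2} + 246364416}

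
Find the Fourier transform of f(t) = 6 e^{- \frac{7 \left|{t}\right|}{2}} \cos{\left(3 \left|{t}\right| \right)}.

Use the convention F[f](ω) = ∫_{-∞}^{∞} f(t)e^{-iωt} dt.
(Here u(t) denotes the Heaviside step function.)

F(ω) = \frac{168 \left(4 \omega^{2} + 85\right)}{16 \omega^{4} + 104 \omega^{2} + 7225}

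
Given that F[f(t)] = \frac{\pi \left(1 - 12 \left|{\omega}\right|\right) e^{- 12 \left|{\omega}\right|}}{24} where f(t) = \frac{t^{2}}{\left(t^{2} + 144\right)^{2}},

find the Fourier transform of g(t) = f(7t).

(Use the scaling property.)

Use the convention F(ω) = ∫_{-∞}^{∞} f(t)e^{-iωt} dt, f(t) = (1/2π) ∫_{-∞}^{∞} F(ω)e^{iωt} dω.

F[g](ω) = \frac{\pi \left(7 - 12 \left|{\omega}\right|\right) e^{- \frac{12 \left|{\omega}\right|}{7}}}{1176}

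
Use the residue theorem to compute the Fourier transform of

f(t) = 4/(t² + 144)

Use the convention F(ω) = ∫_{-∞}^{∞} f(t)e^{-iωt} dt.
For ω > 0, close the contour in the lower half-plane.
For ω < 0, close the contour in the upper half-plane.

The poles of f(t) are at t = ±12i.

Let g(z) = f(z)e^{-iωz}; for large |z| the factor e^{-iωz} decays in the lower half-plane when ω > 0 and in the upper half-plane when ω < 0.

Case ω > 0 (lower half-plane, clockwise contour ⇒ F(ω) = -2πi·ΣRes):
  Res_{z = - 12 i} g(z) = \frac{i e^{- 12 \omega}}{6}
  F(ω) = -2πi·ΣRes = \frac{\pi e^{- 12 \omega}}{3}

Case ω < 0 (upper half-plane, counterclockwise contour ⇒ F(ω) = +2πi·ΣRes):
  Res_{z = 12 i} g(z) = - \frac{i e^{12 \omega}}{6}
  F(ω) = 2πi·ΣRes = \frac{\pi e^{12 \omega}}{3}

Both cases combine into a single formula in |ω|:

F(ω) = \frac{\pi e^{- 12 \left|{\omega}\right|}}{3}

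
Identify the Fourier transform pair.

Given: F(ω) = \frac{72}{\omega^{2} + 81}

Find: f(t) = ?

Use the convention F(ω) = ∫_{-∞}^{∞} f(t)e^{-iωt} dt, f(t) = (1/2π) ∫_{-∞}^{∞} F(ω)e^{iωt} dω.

f(t) = 4 e^{- 9 \left|{t}\right|}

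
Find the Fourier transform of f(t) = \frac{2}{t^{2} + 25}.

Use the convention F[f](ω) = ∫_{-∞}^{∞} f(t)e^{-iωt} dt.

F(ω) = \frac{2 \pi e^{- 5 \left|{\omega}\right|}}{5}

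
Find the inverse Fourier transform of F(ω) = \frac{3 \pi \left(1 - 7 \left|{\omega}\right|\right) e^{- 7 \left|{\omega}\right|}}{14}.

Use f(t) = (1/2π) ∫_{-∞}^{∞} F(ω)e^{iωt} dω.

f(t) = \frac{3 t^{2}}{\left(t^{2} + 49\right)^{2}}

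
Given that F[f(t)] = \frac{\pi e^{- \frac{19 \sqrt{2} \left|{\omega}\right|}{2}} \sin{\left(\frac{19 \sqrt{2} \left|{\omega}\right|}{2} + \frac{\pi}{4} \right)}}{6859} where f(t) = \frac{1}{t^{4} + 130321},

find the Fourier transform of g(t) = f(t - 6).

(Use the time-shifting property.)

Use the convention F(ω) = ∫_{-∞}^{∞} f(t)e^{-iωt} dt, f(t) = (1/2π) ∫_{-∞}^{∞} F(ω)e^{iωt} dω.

F[g](ω) = \frac{\pi e^{- 6 i \omega - \frac{19 \sqrt{2} \left|{\omega}\right|}{2}} \sin{\left(\frac{19 \sqrt{2} \left|{\omega}\right|}{2} + \frac{\pi}{4} \right)}}{6859}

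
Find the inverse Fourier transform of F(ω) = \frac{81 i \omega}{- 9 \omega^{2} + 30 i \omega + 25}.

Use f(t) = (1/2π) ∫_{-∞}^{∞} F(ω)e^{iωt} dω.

f(t) = 9 \left(1 - \frac{5 t}{3}\right) e^{- \frac{5 t}{3}} u\left(t\right)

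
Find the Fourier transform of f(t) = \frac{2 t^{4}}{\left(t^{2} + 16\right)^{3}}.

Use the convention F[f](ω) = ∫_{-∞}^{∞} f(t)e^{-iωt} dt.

F(ω) = \frac{\pi \left(16 \omega^{2} - 20 \left|{\omega}\right| + 3\right) e^{- 4 \left|{\omega}\right|}}{16}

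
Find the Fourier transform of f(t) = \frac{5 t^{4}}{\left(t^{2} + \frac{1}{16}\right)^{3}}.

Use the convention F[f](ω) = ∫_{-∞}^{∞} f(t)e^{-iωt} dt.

F(ω) = \frac{5 \pi \left(\omega^{2} - 20 \left|{\omega}\right| + 48\right) e^{- \frac{\left|{\omega}\right|}{4}}}{32}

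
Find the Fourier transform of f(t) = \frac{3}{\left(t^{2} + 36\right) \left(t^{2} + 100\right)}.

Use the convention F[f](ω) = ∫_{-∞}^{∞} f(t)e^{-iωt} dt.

F(ω) = \frac{\pi \left(5 e^{4 \left|{\omega}\right|} - 3\right) e^{- 10 \left|{\omega}\right|}}{640}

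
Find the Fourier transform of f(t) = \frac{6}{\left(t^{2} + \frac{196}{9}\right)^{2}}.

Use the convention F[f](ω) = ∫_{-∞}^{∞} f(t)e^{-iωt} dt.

F(ω) = \frac{27 \pi \left(14 \left|{\omega}\right| + 3\right) e^{- \frac{14 \left|{\omega}\right|}{3}}}{2744}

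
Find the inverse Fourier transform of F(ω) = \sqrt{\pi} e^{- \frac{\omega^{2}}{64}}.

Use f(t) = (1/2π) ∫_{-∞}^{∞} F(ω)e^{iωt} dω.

f(t) = 4 e^{- 16 t^{2}}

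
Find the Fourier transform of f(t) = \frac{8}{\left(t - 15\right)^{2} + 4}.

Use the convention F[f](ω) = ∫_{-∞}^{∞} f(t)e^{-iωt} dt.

F(ω) = 4 \pi e^{- 15 i \omega - 2 \left|{\omega}\right|}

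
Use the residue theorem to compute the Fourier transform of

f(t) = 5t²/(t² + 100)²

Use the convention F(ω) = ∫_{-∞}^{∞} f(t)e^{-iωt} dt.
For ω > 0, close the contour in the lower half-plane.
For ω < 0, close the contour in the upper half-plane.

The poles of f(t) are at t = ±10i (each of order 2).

Let g(z) = f(z)e^{-iωz}; for large |z| the factor e^{-iωz} decays in the lower half-plane when ω > 0 and in the upper half-plane when ω < 0.

Case ω > 0 (lower half-plane, clockwise contour ⇒ F(ω) = -2πi·ΣRes):
  Res_{z = - 10 i} g(z) = \frac{i \left(1 - 10 \omega\right) e^{- 10 \omega}}{8} (pole of order 2)
  F(ω) = -2πi·ΣRes = \frac{\pi \left(1 - 10 \omega\right) e^{- 10 \omega}}{4}

Case ω < 0 (upper half-plane, counterclockwise contour ⇒ F(ω) = +2πi·ΣRes):
  Res_{z = 10 i} g(z) = \frac{i \left(- 10 \omega - 1\right) e^{10 \omega}}{8} (pole of order 2)
  F(ω) = 2πi·ΣRes = \frac{\pi \left(10 \omega + 1\right) e^{10 \omega}}{4}

Both cases combine into a single formula in |ω|:

F(ω) = \frac{\pi \left(1 - 10 \left|{\omega}\right|\right) e^{- 10 \left|{\omega}\right|}}{4}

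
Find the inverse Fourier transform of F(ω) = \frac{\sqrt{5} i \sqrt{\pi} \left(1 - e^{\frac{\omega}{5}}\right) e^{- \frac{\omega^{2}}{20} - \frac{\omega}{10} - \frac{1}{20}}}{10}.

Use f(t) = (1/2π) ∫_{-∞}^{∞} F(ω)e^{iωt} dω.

f(t) = e^{- 5 t^{2}} \sin{\left(t \right)}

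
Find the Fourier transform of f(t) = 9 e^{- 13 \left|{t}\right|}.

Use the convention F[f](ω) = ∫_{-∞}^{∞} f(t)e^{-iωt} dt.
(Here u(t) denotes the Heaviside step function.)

F(ω) = \frac{234}{\omega^{2} + 169}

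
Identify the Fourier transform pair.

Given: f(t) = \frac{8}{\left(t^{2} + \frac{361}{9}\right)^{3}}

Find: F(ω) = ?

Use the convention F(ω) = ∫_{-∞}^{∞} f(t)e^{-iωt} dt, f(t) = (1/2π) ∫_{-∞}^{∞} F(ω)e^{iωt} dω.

F(ω) = \frac{27 \pi \left(361 \omega^{2} + 171 \left|{\omega}\right| + 27\right) e^{- \frac{19 \left|{\omega}\right|}{3}}}{2476099}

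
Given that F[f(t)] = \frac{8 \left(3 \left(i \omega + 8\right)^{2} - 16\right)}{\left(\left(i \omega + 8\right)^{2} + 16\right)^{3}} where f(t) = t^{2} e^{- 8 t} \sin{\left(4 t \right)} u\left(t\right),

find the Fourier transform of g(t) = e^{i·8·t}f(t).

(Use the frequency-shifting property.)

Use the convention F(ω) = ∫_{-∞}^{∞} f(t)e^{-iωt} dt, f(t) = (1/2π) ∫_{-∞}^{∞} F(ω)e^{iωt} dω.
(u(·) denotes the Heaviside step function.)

F[g](ω) = \frac{8 \left(3 \left(i \left(\omega - 8\right) + 8\right)^{2} - 16\right)}{\left(\left(i \left(\omega - 8\right) + 8\right)^{2} + 16\right)^{3}}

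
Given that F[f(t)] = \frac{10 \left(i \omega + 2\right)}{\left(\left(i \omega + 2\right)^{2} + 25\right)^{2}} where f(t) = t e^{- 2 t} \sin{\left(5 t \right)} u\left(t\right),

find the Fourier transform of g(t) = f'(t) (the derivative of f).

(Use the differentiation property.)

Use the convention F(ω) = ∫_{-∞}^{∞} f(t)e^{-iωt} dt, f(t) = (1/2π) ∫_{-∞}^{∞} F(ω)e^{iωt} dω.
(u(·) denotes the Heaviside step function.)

F[g](ω) = \frac{10 i \omega \left(i \omega + 2\right)}{\left(\left(i \omega + 2\right)^{2} + 25\right)^{2}}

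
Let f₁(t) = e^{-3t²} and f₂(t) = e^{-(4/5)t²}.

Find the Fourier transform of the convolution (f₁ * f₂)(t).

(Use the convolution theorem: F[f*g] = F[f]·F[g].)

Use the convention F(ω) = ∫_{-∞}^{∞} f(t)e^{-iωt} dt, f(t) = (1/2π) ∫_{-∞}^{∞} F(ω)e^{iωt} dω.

F[f₁*f₂](ω) = \frac{\sqrt{15} \pi e^{- \frac{19 \omega^{2}}{48}}}{6}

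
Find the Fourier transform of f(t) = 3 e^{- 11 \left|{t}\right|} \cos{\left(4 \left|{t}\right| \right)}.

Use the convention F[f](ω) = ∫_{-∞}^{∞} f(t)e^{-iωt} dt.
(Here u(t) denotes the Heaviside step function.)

F(ω) = \frac{66 \left(\omega^{2} + 137\right)}{\omega^{4} + 210 \omega^{2} + 18769}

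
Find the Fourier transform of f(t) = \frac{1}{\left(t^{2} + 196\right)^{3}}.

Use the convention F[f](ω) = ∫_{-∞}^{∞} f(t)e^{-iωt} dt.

F(ω) = \frac{\pi \left(196 \omega^{2} + 42 \left|{\omega}\right| + 3\right) e^{- 14 \left|{\omega}\right|}}{4302592}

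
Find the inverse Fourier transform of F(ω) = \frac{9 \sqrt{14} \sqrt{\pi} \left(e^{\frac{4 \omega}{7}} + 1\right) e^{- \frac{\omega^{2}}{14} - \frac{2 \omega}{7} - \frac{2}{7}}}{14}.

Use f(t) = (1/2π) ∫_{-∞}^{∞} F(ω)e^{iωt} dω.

f(t) = 9 e^{- \frac{7 t^{2}}{2}} \cos{\left(2 t \right)}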